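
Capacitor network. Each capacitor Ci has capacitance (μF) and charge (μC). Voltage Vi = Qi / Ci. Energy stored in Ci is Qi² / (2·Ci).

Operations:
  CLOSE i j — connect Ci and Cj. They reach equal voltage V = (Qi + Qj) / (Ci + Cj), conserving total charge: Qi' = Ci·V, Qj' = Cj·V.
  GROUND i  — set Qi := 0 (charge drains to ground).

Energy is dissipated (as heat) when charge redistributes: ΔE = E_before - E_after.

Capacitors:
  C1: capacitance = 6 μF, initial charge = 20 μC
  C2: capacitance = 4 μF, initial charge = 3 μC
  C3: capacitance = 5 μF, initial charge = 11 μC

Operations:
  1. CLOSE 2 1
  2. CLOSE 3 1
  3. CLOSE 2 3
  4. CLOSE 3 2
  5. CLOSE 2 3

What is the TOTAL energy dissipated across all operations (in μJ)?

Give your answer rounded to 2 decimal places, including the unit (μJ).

Answer: 8.02 μJ

Derivation:
Initial: C1(6μF, Q=20μC, V=3.33V), C2(4μF, Q=3μC, V=0.75V), C3(5μF, Q=11μC, V=2.20V)
Op 1: CLOSE 2-1: Q_total=23.00, C_total=10.00, V=2.30; Q2=9.20, Q1=13.80; dissipated=8.008
Op 2: CLOSE 3-1: Q_total=24.80, C_total=11.00, V=2.25; Q3=11.27, Q1=13.53; dissipated=0.014
Op 3: CLOSE 2-3: Q_total=20.47, C_total=9.00, V=2.27; Q2=9.10, Q3=11.37; dissipated=0.002
Op 4: CLOSE 3-2: Q_total=20.47, C_total=9.00, V=2.27; Q3=11.37, Q2=9.10; dissipated=0.000
Op 5: CLOSE 2-3: Q_total=20.47, C_total=9.00, V=2.27; Q2=9.10, Q3=11.37; dissipated=0.000
Total dissipated: 8.024 μJ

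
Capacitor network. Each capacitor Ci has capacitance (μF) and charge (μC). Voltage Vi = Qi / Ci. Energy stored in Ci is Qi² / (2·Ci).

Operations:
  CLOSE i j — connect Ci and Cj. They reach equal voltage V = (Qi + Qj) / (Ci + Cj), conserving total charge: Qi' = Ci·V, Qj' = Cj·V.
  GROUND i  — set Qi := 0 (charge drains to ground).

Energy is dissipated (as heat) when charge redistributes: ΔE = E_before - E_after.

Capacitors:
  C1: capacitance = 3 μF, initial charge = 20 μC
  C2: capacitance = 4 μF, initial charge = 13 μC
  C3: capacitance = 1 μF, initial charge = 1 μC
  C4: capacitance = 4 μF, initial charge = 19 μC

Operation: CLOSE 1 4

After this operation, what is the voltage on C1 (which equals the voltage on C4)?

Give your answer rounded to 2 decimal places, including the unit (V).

Answer: 5.57 V

Derivation:
Initial: C1(3μF, Q=20μC, V=6.67V), C2(4μF, Q=13μC, V=3.25V), C3(1μF, Q=1μC, V=1.00V), C4(4μF, Q=19μC, V=4.75V)
Op 1: CLOSE 1-4: Q_total=39.00, C_total=7.00, V=5.57; Q1=16.71, Q4=22.29; dissipated=3.149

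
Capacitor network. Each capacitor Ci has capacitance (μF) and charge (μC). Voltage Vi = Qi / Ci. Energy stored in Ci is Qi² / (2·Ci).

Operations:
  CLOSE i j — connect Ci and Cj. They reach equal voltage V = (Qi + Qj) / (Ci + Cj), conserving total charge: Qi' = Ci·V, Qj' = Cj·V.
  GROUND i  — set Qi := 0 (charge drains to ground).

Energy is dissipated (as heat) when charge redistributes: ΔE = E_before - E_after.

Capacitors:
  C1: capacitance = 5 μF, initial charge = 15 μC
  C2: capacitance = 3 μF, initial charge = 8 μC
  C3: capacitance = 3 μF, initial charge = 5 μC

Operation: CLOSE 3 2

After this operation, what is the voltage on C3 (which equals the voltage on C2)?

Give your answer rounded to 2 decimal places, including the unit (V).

Answer: 2.17 V

Derivation:
Initial: C1(5μF, Q=15μC, V=3.00V), C2(3μF, Q=8μC, V=2.67V), C3(3μF, Q=5μC, V=1.67V)
Op 1: CLOSE 3-2: Q_total=13.00, C_total=6.00, V=2.17; Q3=6.50, Q2=6.50; dissipated=0.750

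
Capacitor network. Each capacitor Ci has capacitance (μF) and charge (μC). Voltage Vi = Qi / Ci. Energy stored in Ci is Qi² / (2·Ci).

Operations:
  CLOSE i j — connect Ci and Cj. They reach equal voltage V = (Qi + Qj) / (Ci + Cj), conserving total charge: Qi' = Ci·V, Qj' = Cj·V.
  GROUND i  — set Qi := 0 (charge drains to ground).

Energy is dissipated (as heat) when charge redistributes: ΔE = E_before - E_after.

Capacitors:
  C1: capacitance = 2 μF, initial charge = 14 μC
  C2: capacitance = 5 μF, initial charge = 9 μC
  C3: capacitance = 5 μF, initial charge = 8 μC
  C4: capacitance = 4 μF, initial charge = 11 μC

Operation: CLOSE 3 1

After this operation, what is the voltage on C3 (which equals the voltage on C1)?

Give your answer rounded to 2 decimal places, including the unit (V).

Answer: 3.14 V

Derivation:
Initial: C1(2μF, Q=14μC, V=7.00V), C2(5μF, Q=9μC, V=1.80V), C3(5μF, Q=8μC, V=1.60V), C4(4μF, Q=11μC, V=2.75V)
Op 1: CLOSE 3-1: Q_total=22.00, C_total=7.00, V=3.14; Q3=15.71, Q1=6.29; dissipated=20.829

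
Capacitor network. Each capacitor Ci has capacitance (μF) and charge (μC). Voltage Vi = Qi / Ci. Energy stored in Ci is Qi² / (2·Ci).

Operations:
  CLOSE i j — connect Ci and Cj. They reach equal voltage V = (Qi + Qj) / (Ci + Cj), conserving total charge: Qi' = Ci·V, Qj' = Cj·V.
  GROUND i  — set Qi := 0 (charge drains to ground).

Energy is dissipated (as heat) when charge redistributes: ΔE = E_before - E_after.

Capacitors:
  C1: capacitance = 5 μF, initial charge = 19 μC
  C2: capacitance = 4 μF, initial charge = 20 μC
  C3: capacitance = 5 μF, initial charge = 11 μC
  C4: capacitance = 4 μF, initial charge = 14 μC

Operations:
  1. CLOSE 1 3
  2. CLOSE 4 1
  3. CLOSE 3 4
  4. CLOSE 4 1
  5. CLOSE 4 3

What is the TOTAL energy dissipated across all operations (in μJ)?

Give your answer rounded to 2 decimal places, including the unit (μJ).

Answer: 3.55 μJ

Derivation:
Initial: C1(5μF, Q=19μC, V=3.80V), C2(4μF, Q=20μC, V=5.00V), C3(5μF, Q=11μC, V=2.20V), C4(4μF, Q=14μC, V=3.50V)
Op 1: CLOSE 1-3: Q_total=30.00, C_total=10.00, V=3.00; Q1=15.00, Q3=15.00; dissipated=3.200
Op 2: CLOSE 4-1: Q_total=29.00, C_total=9.00, V=3.22; Q4=12.89, Q1=16.11; dissipated=0.278
Op 3: CLOSE 3-4: Q_total=27.89, C_total=9.00, V=3.10; Q3=15.49, Q4=12.40; dissipated=0.055
Op 4: CLOSE 4-1: Q_total=28.51, C_total=9.00, V=3.17; Q4=12.67, Q1=15.84; dissipated=0.017
Op 5: CLOSE 4-3: Q_total=28.16, C_total=9.00, V=3.13; Q4=12.52, Q3=15.65; dissipated=0.005
Total dissipated: 3.555 μJ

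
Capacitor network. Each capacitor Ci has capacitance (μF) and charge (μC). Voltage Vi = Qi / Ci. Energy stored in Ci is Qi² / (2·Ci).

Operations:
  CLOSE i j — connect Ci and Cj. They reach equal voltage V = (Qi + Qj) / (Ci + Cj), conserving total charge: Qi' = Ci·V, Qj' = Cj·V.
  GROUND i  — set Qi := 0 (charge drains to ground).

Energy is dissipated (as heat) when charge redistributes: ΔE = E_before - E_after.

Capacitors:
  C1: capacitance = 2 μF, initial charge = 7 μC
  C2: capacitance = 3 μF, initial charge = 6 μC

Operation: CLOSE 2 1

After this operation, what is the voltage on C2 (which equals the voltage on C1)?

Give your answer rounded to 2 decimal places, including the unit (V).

Answer: 2.60 V

Derivation:
Initial: C1(2μF, Q=7μC, V=3.50V), C2(3μF, Q=6μC, V=2.00V)
Op 1: CLOSE 2-1: Q_total=13.00, C_total=5.00, V=2.60; Q2=7.80, Q1=5.20; dissipated=1.350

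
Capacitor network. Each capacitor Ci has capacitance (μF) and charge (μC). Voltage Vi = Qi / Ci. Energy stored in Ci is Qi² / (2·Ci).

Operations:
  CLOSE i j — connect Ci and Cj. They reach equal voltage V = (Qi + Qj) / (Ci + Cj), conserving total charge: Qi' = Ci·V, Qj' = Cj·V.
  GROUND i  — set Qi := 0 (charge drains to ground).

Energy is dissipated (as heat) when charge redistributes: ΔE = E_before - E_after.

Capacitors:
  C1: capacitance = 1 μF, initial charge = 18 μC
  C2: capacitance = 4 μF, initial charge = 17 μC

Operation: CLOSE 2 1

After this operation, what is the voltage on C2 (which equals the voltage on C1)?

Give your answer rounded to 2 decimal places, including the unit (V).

Answer: 7.00 V

Derivation:
Initial: C1(1μF, Q=18μC, V=18.00V), C2(4μF, Q=17μC, V=4.25V)
Op 1: CLOSE 2-1: Q_total=35.00, C_total=5.00, V=7.00; Q2=28.00, Q1=7.00; dissipated=75.625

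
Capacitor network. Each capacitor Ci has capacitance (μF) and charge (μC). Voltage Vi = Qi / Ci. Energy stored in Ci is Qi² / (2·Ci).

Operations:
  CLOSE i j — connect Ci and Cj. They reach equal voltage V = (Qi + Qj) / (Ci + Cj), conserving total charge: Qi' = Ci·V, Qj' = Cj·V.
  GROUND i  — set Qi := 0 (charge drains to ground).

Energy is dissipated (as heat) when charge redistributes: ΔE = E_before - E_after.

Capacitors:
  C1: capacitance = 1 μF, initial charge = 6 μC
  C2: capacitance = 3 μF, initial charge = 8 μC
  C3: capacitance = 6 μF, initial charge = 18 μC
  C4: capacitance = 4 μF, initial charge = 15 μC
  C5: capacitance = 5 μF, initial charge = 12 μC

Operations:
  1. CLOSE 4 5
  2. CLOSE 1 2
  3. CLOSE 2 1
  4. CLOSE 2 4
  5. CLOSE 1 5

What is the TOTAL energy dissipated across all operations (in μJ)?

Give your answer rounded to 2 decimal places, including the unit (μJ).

Answer: 6.51 μJ

Derivation:
Initial: C1(1μF, Q=6μC, V=6.00V), C2(3μF, Q=8μC, V=2.67V), C3(6μF, Q=18μC, V=3.00V), C4(4μF, Q=15μC, V=3.75V), C5(5μF, Q=12μC, V=2.40V)
Op 1: CLOSE 4-5: Q_total=27.00, C_total=9.00, V=3.00; Q4=12.00, Q5=15.00; dissipated=2.025
Op 2: CLOSE 1-2: Q_total=14.00, C_total=4.00, V=3.50; Q1=3.50, Q2=10.50; dissipated=4.167
Op 3: CLOSE 2-1: Q_total=14.00, C_total=4.00, V=3.50; Q2=10.50, Q1=3.50; dissipated=0.000
Op 4: CLOSE 2-4: Q_total=22.50, C_total=7.00, V=3.21; Q2=9.64, Q4=12.86; dissipated=0.214
Op 5: CLOSE 1-5: Q_total=18.50, C_total=6.00, V=3.08; Q1=3.08, Q5=15.42; dissipated=0.104
Total dissipated: 6.510 μJ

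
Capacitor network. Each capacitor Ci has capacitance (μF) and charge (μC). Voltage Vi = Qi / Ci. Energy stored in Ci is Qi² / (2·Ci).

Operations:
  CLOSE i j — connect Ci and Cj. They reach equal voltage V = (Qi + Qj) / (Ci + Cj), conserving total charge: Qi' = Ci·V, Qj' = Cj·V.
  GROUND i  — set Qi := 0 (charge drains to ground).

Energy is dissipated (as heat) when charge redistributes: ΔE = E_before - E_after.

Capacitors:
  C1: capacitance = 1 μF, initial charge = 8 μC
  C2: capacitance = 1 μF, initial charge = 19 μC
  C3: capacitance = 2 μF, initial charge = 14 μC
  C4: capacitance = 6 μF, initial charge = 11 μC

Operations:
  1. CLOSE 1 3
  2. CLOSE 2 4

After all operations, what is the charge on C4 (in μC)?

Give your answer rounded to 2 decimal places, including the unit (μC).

Answer: 25.71 μC

Derivation:
Initial: C1(1μF, Q=8μC, V=8.00V), C2(1μF, Q=19μC, V=19.00V), C3(2μF, Q=14μC, V=7.00V), C4(6μF, Q=11μC, V=1.83V)
Op 1: CLOSE 1-3: Q_total=22.00, C_total=3.00, V=7.33; Q1=7.33, Q3=14.67; dissipated=0.333
Op 2: CLOSE 2-4: Q_total=30.00, C_total=7.00, V=4.29; Q2=4.29, Q4=25.71; dissipated=126.298
Final charges: Q1=7.33, Q2=4.29, Q3=14.67, Q4=25.71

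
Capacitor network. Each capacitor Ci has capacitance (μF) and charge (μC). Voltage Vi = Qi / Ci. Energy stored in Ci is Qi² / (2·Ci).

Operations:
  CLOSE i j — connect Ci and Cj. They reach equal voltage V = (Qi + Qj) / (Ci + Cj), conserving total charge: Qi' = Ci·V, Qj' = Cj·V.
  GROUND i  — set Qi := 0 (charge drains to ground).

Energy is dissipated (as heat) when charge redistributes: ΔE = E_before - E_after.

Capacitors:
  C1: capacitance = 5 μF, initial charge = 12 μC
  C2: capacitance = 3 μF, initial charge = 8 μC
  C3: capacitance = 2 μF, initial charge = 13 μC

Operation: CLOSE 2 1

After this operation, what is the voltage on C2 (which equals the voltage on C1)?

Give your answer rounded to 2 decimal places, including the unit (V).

Answer: 2.50 V

Derivation:
Initial: C1(5μF, Q=12μC, V=2.40V), C2(3μF, Q=8μC, V=2.67V), C3(2μF, Q=13μC, V=6.50V)
Op 1: CLOSE 2-1: Q_total=20.00, C_total=8.00, V=2.50; Q2=7.50, Q1=12.50; dissipated=0.067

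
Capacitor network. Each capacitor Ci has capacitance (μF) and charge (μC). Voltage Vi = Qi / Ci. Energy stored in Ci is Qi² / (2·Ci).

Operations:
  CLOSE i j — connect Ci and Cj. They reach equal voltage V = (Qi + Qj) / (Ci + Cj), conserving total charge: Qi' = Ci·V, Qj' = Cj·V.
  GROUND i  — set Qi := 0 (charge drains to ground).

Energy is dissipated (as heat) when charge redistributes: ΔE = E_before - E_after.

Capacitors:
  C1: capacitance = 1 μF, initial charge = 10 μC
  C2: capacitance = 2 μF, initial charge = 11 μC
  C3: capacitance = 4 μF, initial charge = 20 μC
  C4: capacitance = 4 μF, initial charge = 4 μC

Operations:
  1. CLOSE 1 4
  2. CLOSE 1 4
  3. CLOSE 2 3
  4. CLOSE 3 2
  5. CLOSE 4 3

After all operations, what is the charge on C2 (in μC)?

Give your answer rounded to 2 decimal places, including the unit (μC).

Initial: C1(1μF, Q=10μC, V=10.00V), C2(2μF, Q=11μC, V=5.50V), C3(4μF, Q=20μC, V=5.00V), C4(4μF, Q=4μC, V=1.00V)
Op 1: CLOSE 1-4: Q_total=14.00, C_total=5.00, V=2.80; Q1=2.80, Q4=11.20; dissipated=32.400
Op 2: CLOSE 1-4: Q_total=14.00, C_total=5.00, V=2.80; Q1=2.80, Q4=11.20; dissipated=0.000
Op 3: CLOSE 2-3: Q_total=31.00, C_total=6.00, V=5.17; Q2=10.33, Q3=20.67; dissipated=0.167
Op 4: CLOSE 3-2: Q_total=31.00, C_total=6.00, V=5.17; Q3=20.67, Q2=10.33; dissipated=0.000
Op 5: CLOSE 4-3: Q_total=31.87, C_total=8.00, V=3.98; Q4=15.93, Q3=15.93; dissipated=5.601
Final charges: Q1=2.80, Q2=10.33, Q3=15.93, Q4=15.93

Answer: 10.33 μC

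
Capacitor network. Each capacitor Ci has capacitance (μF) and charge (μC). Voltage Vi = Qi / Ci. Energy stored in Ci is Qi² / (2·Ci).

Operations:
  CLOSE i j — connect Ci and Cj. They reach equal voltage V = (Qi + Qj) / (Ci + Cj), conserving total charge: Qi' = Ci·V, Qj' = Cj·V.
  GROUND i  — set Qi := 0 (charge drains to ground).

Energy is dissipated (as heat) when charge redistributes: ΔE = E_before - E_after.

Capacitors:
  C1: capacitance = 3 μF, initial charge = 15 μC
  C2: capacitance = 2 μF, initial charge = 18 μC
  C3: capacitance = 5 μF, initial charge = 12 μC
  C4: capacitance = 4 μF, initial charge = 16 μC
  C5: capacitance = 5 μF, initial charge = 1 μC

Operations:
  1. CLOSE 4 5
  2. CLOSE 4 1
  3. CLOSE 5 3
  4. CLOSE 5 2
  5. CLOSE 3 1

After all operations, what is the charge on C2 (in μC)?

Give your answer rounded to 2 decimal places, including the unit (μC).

Answer: 8.21 μC

Derivation:
Initial: C1(3μF, Q=15μC, V=5.00V), C2(2μF, Q=18μC, V=9.00V), C3(5μF, Q=12μC, V=2.40V), C4(4μF, Q=16μC, V=4.00V), C5(5μF, Q=1μC, V=0.20V)
Op 1: CLOSE 4-5: Q_total=17.00, C_total=9.00, V=1.89; Q4=7.56, Q5=9.44; dissipated=16.044
Op 2: CLOSE 4-1: Q_total=22.56, C_total=7.00, V=3.22; Q4=12.89, Q1=9.67; dissipated=8.296
Op 3: CLOSE 5-3: Q_total=21.44, C_total=10.00, V=2.14; Q5=10.72, Q3=10.72; dissipated=0.327
Op 4: CLOSE 5-2: Q_total=28.72, C_total=7.00, V=4.10; Q5=20.52, Q2=8.21; dissipated=33.570
Op 5: CLOSE 3-1: Q_total=20.39, C_total=8.00, V=2.55; Q3=12.74, Q1=7.65; dissipated=1.089
Final charges: Q1=7.65, Q2=8.21, Q3=12.74, Q4=12.89, Q5=20.52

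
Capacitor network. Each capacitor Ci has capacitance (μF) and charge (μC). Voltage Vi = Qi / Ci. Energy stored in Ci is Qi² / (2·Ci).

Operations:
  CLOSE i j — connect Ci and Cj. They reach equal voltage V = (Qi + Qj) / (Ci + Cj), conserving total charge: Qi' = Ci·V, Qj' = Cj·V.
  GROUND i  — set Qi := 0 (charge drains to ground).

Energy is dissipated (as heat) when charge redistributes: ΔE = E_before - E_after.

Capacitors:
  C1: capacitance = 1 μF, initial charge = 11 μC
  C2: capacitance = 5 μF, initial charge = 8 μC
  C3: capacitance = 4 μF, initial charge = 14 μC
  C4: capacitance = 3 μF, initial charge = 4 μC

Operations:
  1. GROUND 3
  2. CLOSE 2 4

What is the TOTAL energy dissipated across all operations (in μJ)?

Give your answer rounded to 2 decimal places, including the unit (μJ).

Answer: 24.57 μJ

Derivation:
Initial: C1(1μF, Q=11μC, V=11.00V), C2(5μF, Q=8μC, V=1.60V), C3(4μF, Q=14μC, V=3.50V), C4(3μF, Q=4μC, V=1.33V)
Op 1: GROUND 3: Q3=0; energy lost=24.500
Op 2: CLOSE 2-4: Q_total=12.00, C_total=8.00, V=1.50; Q2=7.50, Q4=4.50; dissipated=0.067
Total dissipated: 24.567 μJ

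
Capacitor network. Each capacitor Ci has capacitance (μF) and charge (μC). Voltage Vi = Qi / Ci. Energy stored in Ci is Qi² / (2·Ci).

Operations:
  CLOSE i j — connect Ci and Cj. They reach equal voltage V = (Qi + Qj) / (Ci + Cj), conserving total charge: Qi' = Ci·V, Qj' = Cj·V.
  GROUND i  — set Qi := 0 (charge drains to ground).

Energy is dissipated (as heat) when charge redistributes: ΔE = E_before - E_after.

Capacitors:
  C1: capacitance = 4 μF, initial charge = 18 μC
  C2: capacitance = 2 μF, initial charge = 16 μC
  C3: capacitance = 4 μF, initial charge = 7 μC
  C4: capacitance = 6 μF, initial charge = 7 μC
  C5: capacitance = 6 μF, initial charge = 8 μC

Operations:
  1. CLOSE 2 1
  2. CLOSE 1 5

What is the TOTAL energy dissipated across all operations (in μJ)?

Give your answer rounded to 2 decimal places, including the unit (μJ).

Initial: C1(4μF, Q=18μC, V=4.50V), C2(2μF, Q=16μC, V=8.00V), C3(4μF, Q=7μC, V=1.75V), C4(6μF, Q=7μC, V=1.17V), C5(6μF, Q=8μC, V=1.33V)
Op 1: CLOSE 2-1: Q_total=34.00, C_total=6.00, V=5.67; Q2=11.33, Q1=22.67; dissipated=8.167
Op 2: CLOSE 1-5: Q_total=30.67, C_total=10.00, V=3.07; Q1=12.27, Q5=18.40; dissipated=22.533
Total dissipated: 30.700 μJ

Answer: 30.70 μJ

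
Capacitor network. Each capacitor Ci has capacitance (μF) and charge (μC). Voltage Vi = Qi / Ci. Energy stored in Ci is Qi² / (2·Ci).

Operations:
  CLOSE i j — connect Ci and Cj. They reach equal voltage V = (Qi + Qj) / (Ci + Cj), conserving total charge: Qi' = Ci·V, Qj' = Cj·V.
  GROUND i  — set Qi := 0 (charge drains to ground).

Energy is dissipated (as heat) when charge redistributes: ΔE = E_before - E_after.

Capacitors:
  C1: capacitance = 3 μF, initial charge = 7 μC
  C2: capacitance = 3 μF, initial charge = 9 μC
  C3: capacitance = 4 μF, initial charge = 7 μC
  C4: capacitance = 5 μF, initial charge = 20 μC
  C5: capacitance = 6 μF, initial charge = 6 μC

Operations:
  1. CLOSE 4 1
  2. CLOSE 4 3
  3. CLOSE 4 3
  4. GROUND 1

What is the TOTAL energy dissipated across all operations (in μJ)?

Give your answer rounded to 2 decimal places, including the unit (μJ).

Initial: C1(3μF, Q=7μC, V=2.33V), C2(3μF, Q=9μC, V=3.00V), C3(4μF, Q=7μC, V=1.75V), C4(5μF, Q=20μC, V=4.00V), C5(6μF, Q=6μC, V=1.00V)
Op 1: CLOSE 4-1: Q_total=27.00, C_total=8.00, V=3.38; Q4=16.88, Q1=10.12; dissipated=2.604
Op 2: CLOSE 4-3: Q_total=23.88, C_total=9.00, V=2.65; Q4=13.26, Q3=10.61; dissipated=2.934
Op 3: CLOSE 4-3: Q_total=23.88, C_total=9.00, V=2.65; Q4=13.26, Q3=10.61; dissipated=0.000
Op 4: GROUND 1: Q1=0; energy lost=17.086
Total dissipated: 22.624 μJ

Answer: 22.62 μJ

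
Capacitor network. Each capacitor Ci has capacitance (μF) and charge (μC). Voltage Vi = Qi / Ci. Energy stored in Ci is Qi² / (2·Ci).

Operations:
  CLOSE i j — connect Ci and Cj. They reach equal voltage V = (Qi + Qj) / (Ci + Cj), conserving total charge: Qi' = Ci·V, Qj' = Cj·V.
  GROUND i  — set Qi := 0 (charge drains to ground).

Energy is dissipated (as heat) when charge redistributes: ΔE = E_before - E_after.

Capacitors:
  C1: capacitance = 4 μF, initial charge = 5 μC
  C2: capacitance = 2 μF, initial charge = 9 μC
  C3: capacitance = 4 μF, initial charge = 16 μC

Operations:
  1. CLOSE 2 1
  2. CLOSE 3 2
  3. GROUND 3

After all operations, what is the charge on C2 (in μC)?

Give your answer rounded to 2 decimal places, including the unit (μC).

Initial: C1(4μF, Q=5μC, V=1.25V), C2(2μF, Q=9μC, V=4.50V), C3(4μF, Q=16μC, V=4.00V)
Op 1: CLOSE 2-1: Q_total=14.00, C_total=6.00, V=2.33; Q2=4.67, Q1=9.33; dissipated=7.042
Op 2: CLOSE 3-2: Q_total=20.67, C_total=6.00, V=3.44; Q3=13.78, Q2=6.89; dissipated=1.852
Op 3: GROUND 3: Q3=0; energy lost=23.728
Final charges: Q1=9.33, Q2=6.89, Q3=0.00

Answer: 6.89 μC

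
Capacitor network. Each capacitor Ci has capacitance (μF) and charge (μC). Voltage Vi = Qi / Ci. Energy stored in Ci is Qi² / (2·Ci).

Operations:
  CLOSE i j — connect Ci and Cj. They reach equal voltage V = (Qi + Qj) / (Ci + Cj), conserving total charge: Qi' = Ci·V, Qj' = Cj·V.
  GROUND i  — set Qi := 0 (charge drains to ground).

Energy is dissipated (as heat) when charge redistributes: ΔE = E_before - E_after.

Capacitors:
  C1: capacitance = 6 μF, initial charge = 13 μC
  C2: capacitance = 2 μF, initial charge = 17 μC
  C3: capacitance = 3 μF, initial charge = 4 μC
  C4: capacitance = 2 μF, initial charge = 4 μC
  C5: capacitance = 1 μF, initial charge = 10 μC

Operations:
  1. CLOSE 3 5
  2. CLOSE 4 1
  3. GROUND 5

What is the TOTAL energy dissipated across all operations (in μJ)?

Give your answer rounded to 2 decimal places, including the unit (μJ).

Initial: C1(6μF, Q=13μC, V=2.17V), C2(2μF, Q=17μC, V=8.50V), C3(3μF, Q=4μC, V=1.33V), C4(2μF, Q=4μC, V=2.00V), C5(1μF, Q=10μC, V=10.00V)
Op 1: CLOSE 3-5: Q_total=14.00, C_total=4.00, V=3.50; Q3=10.50, Q5=3.50; dissipated=28.167
Op 2: CLOSE 4-1: Q_total=17.00, C_total=8.00, V=2.12; Q4=4.25, Q1=12.75; dissipated=0.021
Op 3: GROUND 5: Q5=0; energy lost=6.125
Total dissipated: 34.312 μJ

Answer: 34.31 μJ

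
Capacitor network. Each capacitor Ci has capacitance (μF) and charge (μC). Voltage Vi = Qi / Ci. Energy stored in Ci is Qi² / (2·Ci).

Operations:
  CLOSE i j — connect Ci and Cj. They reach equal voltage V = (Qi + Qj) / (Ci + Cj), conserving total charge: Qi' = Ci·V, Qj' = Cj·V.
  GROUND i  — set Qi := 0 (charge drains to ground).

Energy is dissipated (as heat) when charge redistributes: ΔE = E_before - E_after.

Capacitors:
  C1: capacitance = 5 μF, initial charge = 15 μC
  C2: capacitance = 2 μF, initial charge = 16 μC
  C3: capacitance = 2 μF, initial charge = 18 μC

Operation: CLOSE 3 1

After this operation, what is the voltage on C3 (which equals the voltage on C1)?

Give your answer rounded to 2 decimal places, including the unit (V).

Answer: 4.71 V

Derivation:
Initial: C1(5μF, Q=15μC, V=3.00V), C2(2μF, Q=16μC, V=8.00V), C3(2μF, Q=18μC, V=9.00V)
Op 1: CLOSE 3-1: Q_total=33.00, C_total=7.00, V=4.71; Q3=9.43, Q1=23.57; dissipated=25.714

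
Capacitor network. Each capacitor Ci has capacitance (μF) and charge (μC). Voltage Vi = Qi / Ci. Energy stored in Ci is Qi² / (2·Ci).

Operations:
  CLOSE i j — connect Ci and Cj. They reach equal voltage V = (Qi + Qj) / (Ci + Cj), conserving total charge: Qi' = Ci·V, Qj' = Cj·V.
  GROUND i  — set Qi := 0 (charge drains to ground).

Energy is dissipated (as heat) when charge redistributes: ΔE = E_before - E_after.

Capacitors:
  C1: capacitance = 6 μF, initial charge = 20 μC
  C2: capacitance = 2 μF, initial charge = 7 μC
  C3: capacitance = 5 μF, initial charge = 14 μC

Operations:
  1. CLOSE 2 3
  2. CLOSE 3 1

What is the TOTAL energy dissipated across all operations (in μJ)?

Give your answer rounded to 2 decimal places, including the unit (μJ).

Initial: C1(6μF, Q=20μC, V=3.33V), C2(2μF, Q=7μC, V=3.50V), C3(5μF, Q=14μC, V=2.80V)
Op 1: CLOSE 2-3: Q_total=21.00, C_total=7.00, V=3.00; Q2=6.00, Q3=15.00; dissipated=0.350
Op 2: CLOSE 3-1: Q_total=35.00, C_total=11.00, V=3.18; Q3=15.91, Q1=19.09; dissipated=0.152
Total dissipated: 0.502 μJ

Answer: 0.50 μJ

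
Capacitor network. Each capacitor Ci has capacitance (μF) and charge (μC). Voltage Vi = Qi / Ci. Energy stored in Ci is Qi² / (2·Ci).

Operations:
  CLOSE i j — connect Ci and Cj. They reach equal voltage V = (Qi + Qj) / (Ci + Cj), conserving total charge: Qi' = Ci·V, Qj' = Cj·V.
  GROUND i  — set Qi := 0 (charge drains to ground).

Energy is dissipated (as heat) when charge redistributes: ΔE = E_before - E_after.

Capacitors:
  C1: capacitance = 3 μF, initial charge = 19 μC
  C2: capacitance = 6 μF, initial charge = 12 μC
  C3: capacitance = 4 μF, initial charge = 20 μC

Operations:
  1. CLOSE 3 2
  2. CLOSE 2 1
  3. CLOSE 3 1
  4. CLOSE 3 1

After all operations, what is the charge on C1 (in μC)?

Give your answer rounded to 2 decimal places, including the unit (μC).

Initial: C1(3μF, Q=19μC, V=6.33V), C2(6μF, Q=12μC, V=2.00V), C3(4μF, Q=20μC, V=5.00V)
Op 1: CLOSE 3-2: Q_total=32.00, C_total=10.00, V=3.20; Q3=12.80, Q2=19.20; dissipated=10.800
Op 2: CLOSE 2-1: Q_total=38.20, C_total=9.00, V=4.24; Q2=25.47, Q1=12.73; dissipated=9.818
Op 3: CLOSE 3-1: Q_total=25.53, C_total=7.00, V=3.65; Q3=14.59, Q1=10.94; dissipated=0.935
Op 4: CLOSE 3-1: Q_total=25.53, C_total=7.00, V=3.65; Q3=14.59, Q1=10.94; dissipated=0.000
Final charges: Q1=10.94, Q2=25.47, Q3=14.59

Answer: 10.94 μC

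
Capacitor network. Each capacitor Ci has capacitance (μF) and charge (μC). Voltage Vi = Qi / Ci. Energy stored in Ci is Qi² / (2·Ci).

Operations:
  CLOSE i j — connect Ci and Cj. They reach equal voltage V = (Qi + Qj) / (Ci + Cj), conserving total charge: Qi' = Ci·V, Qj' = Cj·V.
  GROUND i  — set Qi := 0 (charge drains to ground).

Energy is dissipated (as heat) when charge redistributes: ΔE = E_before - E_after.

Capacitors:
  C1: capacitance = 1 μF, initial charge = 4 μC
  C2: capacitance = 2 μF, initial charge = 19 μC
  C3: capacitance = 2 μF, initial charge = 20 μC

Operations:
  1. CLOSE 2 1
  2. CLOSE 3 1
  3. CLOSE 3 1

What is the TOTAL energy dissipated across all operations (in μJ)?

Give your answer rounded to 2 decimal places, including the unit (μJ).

Initial: C1(1μF, Q=4μC, V=4.00V), C2(2μF, Q=19μC, V=9.50V), C3(2μF, Q=20μC, V=10.00V)
Op 1: CLOSE 2-1: Q_total=23.00, C_total=3.00, V=7.67; Q2=15.33, Q1=7.67; dissipated=10.083
Op 2: CLOSE 3-1: Q_total=27.67, C_total=3.00, V=9.22; Q3=18.44, Q1=9.22; dissipated=1.815
Op 3: CLOSE 3-1: Q_total=27.67, C_total=3.00, V=9.22; Q3=18.44, Q1=9.22; dissipated=0.000
Total dissipated: 11.898 μJ

Answer: 11.90 μJ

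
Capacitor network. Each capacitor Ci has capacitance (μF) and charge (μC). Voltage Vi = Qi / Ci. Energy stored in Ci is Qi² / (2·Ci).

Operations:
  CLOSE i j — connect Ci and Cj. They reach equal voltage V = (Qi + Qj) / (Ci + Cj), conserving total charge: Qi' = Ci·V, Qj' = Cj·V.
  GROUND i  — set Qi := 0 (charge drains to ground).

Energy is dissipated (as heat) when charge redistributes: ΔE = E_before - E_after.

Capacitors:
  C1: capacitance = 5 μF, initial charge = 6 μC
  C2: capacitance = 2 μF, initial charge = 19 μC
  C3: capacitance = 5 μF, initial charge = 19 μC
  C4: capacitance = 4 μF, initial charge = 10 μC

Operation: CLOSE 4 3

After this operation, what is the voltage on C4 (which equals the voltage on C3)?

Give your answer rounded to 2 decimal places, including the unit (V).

Initial: C1(5μF, Q=6μC, V=1.20V), C2(2μF, Q=19μC, V=9.50V), C3(5μF, Q=19μC, V=3.80V), C4(4μF, Q=10μC, V=2.50V)
Op 1: CLOSE 4-3: Q_total=29.00, C_total=9.00, V=3.22; Q4=12.89, Q3=16.11; dissipated=1.878

Answer: 3.22 V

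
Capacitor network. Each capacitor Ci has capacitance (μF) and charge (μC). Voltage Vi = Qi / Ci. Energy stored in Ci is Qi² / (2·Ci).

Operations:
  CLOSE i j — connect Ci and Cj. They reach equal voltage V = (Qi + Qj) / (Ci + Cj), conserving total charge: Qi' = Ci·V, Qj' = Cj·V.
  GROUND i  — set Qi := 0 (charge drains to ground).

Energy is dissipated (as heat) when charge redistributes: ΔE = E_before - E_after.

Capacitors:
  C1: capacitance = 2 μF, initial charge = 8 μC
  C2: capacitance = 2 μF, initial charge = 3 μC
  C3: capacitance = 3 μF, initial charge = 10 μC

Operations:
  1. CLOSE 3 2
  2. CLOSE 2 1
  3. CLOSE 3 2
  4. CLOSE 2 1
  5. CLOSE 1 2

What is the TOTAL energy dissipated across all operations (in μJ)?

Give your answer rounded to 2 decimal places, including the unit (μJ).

Initial: C1(2μF, Q=8μC, V=4.00V), C2(2μF, Q=3μC, V=1.50V), C3(3μF, Q=10μC, V=3.33V)
Op 1: CLOSE 3-2: Q_total=13.00, C_total=5.00, V=2.60; Q3=7.80, Q2=5.20; dissipated=2.017
Op 2: CLOSE 2-1: Q_total=13.20, C_total=4.00, V=3.30; Q2=6.60, Q1=6.60; dissipated=0.980
Op 3: CLOSE 3-2: Q_total=14.40, C_total=5.00, V=2.88; Q3=8.64, Q2=5.76; dissipated=0.294
Op 4: CLOSE 2-1: Q_total=12.36, C_total=4.00, V=3.09; Q2=6.18, Q1=6.18; dissipated=0.088
Op 5: CLOSE 1-2: Q_total=12.36, C_total=4.00, V=3.09; Q1=6.18, Q2=6.18; dissipated=0.000
Total dissipated: 3.379 μJ

Answer: 3.38 μJ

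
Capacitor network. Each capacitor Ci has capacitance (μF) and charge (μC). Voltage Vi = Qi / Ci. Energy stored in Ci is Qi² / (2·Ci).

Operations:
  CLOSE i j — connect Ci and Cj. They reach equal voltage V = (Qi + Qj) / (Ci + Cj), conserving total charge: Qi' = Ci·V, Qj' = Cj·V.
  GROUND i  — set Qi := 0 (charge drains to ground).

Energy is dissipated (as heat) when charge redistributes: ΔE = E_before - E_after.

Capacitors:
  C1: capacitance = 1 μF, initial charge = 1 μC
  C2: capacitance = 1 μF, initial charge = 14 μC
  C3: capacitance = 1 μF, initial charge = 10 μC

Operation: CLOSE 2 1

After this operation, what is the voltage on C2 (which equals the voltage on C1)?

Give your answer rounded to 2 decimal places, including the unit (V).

Initial: C1(1μF, Q=1μC, V=1.00V), C2(1μF, Q=14μC, V=14.00V), C3(1μF, Q=10μC, V=10.00V)
Op 1: CLOSE 2-1: Q_total=15.00, C_total=2.00, V=7.50; Q2=7.50, Q1=7.50; dissipated=42.250

Answer: 7.50 V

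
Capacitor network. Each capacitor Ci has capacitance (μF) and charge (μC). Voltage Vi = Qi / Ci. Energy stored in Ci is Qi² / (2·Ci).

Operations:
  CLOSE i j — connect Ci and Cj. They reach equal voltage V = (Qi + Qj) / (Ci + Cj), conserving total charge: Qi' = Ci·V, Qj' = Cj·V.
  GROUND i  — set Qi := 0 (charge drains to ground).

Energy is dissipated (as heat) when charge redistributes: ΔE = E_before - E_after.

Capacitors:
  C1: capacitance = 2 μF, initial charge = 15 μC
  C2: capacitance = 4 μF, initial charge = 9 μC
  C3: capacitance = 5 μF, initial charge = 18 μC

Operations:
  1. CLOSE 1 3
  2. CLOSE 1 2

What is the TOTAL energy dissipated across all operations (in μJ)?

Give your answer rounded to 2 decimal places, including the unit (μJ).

Answer: 14.91 μJ

Derivation:
Initial: C1(2μF, Q=15μC, V=7.50V), C2(4μF, Q=9μC, V=2.25V), C3(5μF, Q=18μC, V=3.60V)
Op 1: CLOSE 1-3: Q_total=33.00, C_total=7.00, V=4.71; Q1=9.43, Q3=23.57; dissipated=10.864
Op 2: CLOSE 1-2: Q_total=18.43, C_total=6.00, V=3.07; Q1=6.14, Q2=12.29; dissipated=4.048
Total dissipated: 14.913 μJ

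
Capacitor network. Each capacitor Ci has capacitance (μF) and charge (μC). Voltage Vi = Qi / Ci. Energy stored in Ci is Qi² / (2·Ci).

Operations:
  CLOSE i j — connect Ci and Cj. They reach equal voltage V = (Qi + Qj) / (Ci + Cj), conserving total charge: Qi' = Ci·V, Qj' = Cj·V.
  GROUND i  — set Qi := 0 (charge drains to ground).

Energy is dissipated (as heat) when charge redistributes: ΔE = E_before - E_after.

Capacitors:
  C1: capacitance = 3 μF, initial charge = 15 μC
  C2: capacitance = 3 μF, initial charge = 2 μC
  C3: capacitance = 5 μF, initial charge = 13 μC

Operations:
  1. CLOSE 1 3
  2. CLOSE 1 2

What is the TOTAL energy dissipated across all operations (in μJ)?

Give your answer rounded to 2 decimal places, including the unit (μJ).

Answer: 11.42 μJ

Derivation:
Initial: C1(3μF, Q=15μC, V=5.00V), C2(3μF, Q=2μC, V=0.67V), C3(5μF, Q=13μC, V=2.60V)
Op 1: CLOSE 1-3: Q_total=28.00, C_total=8.00, V=3.50; Q1=10.50, Q3=17.50; dissipated=5.400
Op 2: CLOSE 1-2: Q_total=12.50, C_total=6.00, V=2.08; Q1=6.25, Q2=6.25; dissipated=6.021
Total dissipated: 11.421 μJ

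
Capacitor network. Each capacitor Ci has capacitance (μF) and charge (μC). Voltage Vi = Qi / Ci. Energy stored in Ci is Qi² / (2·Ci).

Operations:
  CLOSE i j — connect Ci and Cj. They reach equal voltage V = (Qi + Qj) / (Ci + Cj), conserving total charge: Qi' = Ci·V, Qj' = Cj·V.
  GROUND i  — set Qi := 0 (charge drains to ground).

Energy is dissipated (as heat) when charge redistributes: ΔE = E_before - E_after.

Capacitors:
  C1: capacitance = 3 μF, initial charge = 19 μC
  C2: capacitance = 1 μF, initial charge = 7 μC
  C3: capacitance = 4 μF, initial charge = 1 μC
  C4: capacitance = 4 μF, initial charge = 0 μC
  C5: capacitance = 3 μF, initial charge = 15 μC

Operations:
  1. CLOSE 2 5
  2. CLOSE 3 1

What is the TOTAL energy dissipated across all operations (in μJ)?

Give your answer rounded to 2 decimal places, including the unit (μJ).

Answer: 33.22 μJ

Derivation:
Initial: C1(3μF, Q=19μC, V=6.33V), C2(1μF, Q=7μC, V=7.00V), C3(4μF, Q=1μC, V=0.25V), C4(4μF, Q=0μC, V=0.00V), C5(3μF, Q=15μC, V=5.00V)
Op 1: CLOSE 2-5: Q_total=22.00, C_total=4.00, V=5.50; Q2=5.50, Q5=16.50; dissipated=1.500
Op 2: CLOSE 3-1: Q_total=20.00, C_total=7.00, V=2.86; Q3=11.43, Q1=8.57; dissipated=31.720
Total dissipated: 33.220 μJ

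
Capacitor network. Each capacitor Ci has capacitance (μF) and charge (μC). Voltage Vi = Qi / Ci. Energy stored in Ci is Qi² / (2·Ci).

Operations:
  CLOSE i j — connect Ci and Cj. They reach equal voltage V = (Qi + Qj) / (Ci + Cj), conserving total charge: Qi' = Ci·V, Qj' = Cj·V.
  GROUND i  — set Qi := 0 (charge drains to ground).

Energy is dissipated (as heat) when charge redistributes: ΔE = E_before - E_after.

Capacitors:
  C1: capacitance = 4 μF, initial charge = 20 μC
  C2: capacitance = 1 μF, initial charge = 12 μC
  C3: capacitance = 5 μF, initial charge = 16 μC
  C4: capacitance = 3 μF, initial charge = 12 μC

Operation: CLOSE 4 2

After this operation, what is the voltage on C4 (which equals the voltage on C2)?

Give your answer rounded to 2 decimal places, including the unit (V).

Answer: 6.00 V

Derivation:
Initial: C1(4μF, Q=20μC, V=5.00V), C2(1μF, Q=12μC, V=12.00V), C3(5μF, Q=16μC, V=3.20V), C4(3μF, Q=12μC, V=4.00V)
Op 1: CLOSE 4-2: Q_total=24.00, C_total=4.00, V=6.00; Q4=18.00, Q2=6.00; dissipated=24.000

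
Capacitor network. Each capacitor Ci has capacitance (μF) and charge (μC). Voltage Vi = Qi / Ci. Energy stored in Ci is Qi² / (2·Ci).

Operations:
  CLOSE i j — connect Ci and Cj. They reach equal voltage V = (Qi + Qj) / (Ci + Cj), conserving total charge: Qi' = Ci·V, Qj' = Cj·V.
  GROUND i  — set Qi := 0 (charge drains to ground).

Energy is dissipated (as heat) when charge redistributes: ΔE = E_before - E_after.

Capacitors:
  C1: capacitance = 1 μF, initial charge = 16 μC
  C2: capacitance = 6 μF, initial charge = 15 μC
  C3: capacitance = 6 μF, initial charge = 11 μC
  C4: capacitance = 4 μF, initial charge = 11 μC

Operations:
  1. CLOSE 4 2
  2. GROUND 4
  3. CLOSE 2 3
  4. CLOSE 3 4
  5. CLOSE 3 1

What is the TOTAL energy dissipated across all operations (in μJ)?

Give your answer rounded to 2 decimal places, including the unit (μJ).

Answer: 112.61 μJ

Derivation:
Initial: C1(1μF, Q=16μC, V=16.00V), C2(6μF, Q=15μC, V=2.50V), C3(6μF, Q=11μC, V=1.83V), C4(4μF, Q=11μC, V=2.75V)
Op 1: CLOSE 4-2: Q_total=26.00, C_total=10.00, V=2.60; Q4=10.40, Q2=15.60; dissipated=0.075
Op 2: GROUND 4: Q4=0; energy lost=13.520
Op 3: CLOSE 2-3: Q_total=26.60, C_total=12.00, V=2.22; Q2=13.30, Q3=13.30; dissipated=0.882
Op 4: CLOSE 3-4: Q_total=13.30, C_total=10.00, V=1.33; Q3=7.98, Q4=5.32; dissipated=5.896
Op 5: CLOSE 3-1: Q_total=23.98, C_total=7.00, V=3.43; Q3=20.55, Q1=3.43; dissipated=92.232
Total dissipated: 112.605 μJ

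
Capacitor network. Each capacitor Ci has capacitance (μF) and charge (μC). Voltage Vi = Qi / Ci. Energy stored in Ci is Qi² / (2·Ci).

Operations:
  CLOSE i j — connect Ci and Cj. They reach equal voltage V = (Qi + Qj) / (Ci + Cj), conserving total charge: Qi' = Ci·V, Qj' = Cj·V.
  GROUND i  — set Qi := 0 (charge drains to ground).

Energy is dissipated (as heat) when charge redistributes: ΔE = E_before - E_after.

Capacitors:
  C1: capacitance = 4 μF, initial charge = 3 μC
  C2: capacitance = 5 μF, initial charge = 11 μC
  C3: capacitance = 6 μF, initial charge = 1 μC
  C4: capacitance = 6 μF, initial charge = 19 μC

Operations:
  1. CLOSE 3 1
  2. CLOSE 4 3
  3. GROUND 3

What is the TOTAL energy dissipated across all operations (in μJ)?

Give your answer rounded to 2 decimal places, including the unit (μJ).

Answer: 21.43 μJ

Derivation:
Initial: C1(4μF, Q=3μC, V=0.75V), C2(5μF, Q=11μC, V=2.20V), C3(6μF, Q=1μC, V=0.17V), C4(6μF, Q=19μC, V=3.17V)
Op 1: CLOSE 3-1: Q_total=4.00, C_total=10.00, V=0.40; Q3=2.40, Q1=1.60; dissipated=0.408
Op 2: CLOSE 4-3: Q_total=21.40, C_total=12.00, V=1.78; Q4=10.70, Q3=10.70; dissipated=11.482
Op 3: GROUND 3: Q3=0; energy lost=9.541
Total dissipated: 21.431 μJ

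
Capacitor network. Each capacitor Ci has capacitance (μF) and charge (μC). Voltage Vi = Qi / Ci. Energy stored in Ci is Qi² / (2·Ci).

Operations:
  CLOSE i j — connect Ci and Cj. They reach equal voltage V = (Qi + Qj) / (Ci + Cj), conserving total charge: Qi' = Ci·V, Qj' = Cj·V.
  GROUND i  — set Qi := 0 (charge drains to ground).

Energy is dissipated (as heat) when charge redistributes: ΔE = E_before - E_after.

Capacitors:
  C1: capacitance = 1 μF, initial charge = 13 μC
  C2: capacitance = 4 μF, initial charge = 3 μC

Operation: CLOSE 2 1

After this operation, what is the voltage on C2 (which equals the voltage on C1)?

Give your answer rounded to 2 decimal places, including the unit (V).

Answer: 3.20 V

Derivation:
Initial: C1(1μF, Q=13μC, V=13.00V), C2(4μF, Q=3μC, V=0.75V)
Op 1: CLOSE 2-1: Q_total=16.00, C_total=5.00, V=3.20; Q2=12.80, Q1=3.20; dissipated=60.025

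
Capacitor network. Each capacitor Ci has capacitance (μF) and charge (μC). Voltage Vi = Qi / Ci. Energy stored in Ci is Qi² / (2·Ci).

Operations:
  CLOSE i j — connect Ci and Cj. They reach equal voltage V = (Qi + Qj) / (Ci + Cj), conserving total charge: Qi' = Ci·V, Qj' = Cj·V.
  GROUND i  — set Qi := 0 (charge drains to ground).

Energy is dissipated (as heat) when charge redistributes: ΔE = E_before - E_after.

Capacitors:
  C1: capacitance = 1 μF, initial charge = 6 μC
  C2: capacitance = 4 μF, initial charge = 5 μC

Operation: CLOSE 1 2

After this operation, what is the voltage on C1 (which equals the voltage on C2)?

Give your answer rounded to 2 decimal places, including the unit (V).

Answer: 2.20 V

Derivation:
Initial: C1(1μF, Q=6μC, V=6.00V), C2(4μF, Q=5μC, V=1.25V)
Op 1: CLOSE 1-2: Q_total=11.00, C_total=5.00, V=2.20; Q1=2.20, Q2=8.80; dissipated=9.025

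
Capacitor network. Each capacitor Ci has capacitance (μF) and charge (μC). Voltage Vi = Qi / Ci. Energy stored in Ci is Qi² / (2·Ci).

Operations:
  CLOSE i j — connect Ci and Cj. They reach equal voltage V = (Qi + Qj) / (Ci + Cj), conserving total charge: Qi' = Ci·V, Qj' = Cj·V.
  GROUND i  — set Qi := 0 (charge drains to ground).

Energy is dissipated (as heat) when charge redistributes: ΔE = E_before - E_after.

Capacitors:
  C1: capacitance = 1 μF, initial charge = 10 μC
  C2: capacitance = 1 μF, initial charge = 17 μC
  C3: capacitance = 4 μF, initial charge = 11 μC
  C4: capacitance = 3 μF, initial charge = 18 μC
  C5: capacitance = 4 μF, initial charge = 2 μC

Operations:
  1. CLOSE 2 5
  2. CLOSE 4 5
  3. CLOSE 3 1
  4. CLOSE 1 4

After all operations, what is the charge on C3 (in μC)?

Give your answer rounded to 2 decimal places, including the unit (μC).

Initial: C1(1μF, Q=10μC, V=10.00V), C2(1μF, Q=17μC, V=17.00V), C3(4μF, Q=11μC, V=2.75V), C4(3μF, Q=18μC, V=6.00V), C5(4μF, Q=2μC, V=0.50V)
Op 1: CLOSE 2-5: Q_total=19.00, C_total=5.00, V=3.80; Q2=3.80, Q5=15.20; dissipated=108.900
Op 2: CLOSE 4-5: Q_total=33.20, C_total=7.00, V=4.74; Q4=14.23, Q5=18.97; dissipated=4.149
Op 3: CLOSE 3-1: Q_total=21.00, C_total=5.00, V=4.20; Q3=16.80, Q1=4.20; dissipated=21.025
Op 4: CLOSE 1-4: Q_total=18.43, C_total=4.00, V=4.61; Q1=4.61, Q4=13.82; dissipated=0.111
Final charges: Q1=4.61, Q2=3.80, Q3=16.80, Q4=13.82, Q5=18.97

Answer: 16.80 μC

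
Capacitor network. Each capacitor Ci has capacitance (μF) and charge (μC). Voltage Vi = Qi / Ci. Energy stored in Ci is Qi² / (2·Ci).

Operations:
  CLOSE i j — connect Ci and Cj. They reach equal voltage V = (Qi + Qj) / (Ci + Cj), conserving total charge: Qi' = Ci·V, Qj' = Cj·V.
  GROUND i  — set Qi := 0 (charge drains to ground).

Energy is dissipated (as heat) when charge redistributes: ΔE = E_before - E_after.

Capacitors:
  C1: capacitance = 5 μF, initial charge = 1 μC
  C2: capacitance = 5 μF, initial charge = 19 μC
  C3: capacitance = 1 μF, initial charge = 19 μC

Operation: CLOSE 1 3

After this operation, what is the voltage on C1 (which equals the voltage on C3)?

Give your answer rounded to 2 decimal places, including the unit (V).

Answer: 3.33 V

Derivation:
Initial: C1(5μF, Q=1μC, V=0.20V), C2(5μF, Q=19μC, V=3.80V), C3(1μF, Q=19μC, V=19.00V)
Op 1: CLOSE 1-3: Q_total=20.00, C_total=6.00, V=3.33; Q1=16.67, Q3=3.33; dissipated=147.267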